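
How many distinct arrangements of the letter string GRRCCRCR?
8! / (3! × 4! × 1!) = 280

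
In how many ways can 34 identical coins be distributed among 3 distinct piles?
C(34+3-1, 3-1) = C(36, 2) = 630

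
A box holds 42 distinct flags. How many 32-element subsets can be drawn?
C(42,32) = 42!/(32!×10!) = 1471442973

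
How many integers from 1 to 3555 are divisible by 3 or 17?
⌊3555/3⌋ + ⌊3555/17⌋ - ⌊3555/51⌋ = 1185 + 209 - 69 = 1325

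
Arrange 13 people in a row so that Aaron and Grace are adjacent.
Treat as block: (13-1)! × 2! = 479001600 × 2 = 958003200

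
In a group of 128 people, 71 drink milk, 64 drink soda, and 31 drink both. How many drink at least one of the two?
|A∪B| = |A| + |B| - |A∩B| = 71 + 64 - 31 = 104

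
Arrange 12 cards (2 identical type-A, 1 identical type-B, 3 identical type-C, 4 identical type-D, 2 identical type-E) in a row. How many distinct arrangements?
12! / (2! × 1! × 3! × 4! × 2!) = 831600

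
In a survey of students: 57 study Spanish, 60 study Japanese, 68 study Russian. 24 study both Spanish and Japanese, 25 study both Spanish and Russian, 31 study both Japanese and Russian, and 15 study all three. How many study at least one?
|A∪B∪C| = 57+60+68-24-25-31+15 = 120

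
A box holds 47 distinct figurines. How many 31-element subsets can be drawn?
C(47,31) = 47!/(31!×16!) = 1503232609098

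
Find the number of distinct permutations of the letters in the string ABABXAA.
7! / (2! × 1! × 4!) = 105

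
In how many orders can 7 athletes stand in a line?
7! = 5040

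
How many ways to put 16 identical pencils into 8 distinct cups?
C(16+8-1, 8-1) = C(23, 7) = 245157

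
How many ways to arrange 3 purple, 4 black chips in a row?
7! / (3! × 4!) = 35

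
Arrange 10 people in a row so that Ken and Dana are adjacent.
Treat as block: (10-1)! × 2! = 362880 × 2 = 725760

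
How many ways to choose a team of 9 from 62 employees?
C(62,9) = 62!/(9!×53!) = 20286591270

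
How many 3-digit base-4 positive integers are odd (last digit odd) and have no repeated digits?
Last∈{1,3}. Last=0: 0. Last nonzero: 2×2×P(2,1) = 8. Total = 8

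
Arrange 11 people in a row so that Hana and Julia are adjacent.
Treat as block: (11-1)! × 2! = 3628800 × 2 = 7257600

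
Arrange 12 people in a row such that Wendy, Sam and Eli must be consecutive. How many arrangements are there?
Treat the 3 as one block: (12-3+1)! × 3! = 3628800 × 6 = 21772800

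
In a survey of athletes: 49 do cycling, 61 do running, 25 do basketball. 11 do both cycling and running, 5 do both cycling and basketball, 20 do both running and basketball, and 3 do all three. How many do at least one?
|A∪B∪C| = 49+61+25-11-5-20+3 = 102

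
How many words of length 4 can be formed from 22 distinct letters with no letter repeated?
P(22,4) = 22!/(22-4)! = 175560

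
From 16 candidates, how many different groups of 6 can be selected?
C(16,6) = 16!/(6!×10!) = 8008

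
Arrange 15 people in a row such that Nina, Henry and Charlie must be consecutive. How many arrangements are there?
Treat the 3 as one block: (15-3+1)! × 3! = 6227020800 × 6 = 37362124800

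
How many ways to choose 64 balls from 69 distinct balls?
C(69,64) = 69!/(64!×5!) = 11238513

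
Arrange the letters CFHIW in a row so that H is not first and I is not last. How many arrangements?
By inclusion-exclusion: 5! - 2×(5-1)! + (5-2)! = 120 - 48 + 6 = 78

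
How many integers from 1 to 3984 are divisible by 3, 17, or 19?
⌊3984/3⌋+⌊3984/17⌋+⌊3984/19⌋ - ⌊3984/51⌋-⌊3984/57⌋-⌊3984/323⌋ + ⌊3984/969⌋ = 1328+234+209 - 78-69-12 + 4 = 1616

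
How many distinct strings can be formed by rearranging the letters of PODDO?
5! / (1! × 2! × 2!) = 30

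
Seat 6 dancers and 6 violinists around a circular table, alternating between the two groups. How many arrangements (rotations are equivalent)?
Fix one of the dancers: (6-1)! ways for the remaining dancers, × 6! ways for the violinists = 120 × 720 = 86400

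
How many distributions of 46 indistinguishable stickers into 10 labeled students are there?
C(46+10-1, 10-1) = C(55, 9) = 6358402050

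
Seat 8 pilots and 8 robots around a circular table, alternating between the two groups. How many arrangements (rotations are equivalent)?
Fix one of the pilots: (8-1)! ways for the remaining pilots, × 8! ways for the robots = 5040 × 40320 = 203212800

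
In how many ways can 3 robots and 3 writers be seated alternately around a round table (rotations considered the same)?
Fix one of the robots: (3-1)! ways for the remaining robots, × 3! ways for the writers = 2 × 6 = 12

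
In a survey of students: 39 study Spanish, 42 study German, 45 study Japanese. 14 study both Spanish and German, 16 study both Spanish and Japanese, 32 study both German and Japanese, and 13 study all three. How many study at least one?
|A∪B∪C| = 39+42+45-14-16-32+13 = 77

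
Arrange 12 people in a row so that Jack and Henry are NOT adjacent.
Total - adjacent = 12! - (12-1)!×2 = 479001600 - 79833600 = 399168000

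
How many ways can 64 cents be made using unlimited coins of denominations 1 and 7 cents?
Coefficient of x^64 in 1/(1-x^1) · 1/(1-x^7). Use j coins of 7 for j = 0..⌊64/7⌋ = 9, the rest in 1s: 9 + 1 = 10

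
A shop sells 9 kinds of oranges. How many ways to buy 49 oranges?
C(49+9-1, 9-1) = C(57, 8) = 1652411475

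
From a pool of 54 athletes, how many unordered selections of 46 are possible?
C(54,46) = 54!/(46!×8!) = 1040465790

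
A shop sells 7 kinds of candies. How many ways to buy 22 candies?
C(22+7-1, 7-1) = C(28, 6) = 376740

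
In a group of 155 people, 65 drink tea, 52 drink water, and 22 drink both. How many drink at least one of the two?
|A∪B| = |A| + |B| - |A∩B| = 65 + 52 - 22 = 95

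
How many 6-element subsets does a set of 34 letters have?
C(34,6) = 34!/(6!×28!) = 1344904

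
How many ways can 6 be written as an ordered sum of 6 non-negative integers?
C(6+6-1, 6-1) = C(11, 5) = 462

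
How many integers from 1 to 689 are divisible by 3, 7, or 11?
⌊689/3⌋+⌊689/7⌋+⌊689/11⌋ - ⌊689/21⌋-⌊689/33⌋-⌊689/77⌋ + ⌊689/231⌋ = 229+98+62 - 32-20-8 + 2 = 331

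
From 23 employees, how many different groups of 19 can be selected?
C(23,19) = 23!/(19!×4!) = 8855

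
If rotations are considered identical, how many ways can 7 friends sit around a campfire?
Circular: fix one position, arrange the rest. (7-1)! = 720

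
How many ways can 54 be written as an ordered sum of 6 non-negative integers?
C(54+6-1, 6-1) = C(59, 5) = 5006386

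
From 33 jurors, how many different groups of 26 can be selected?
C(33,26) = 33!/(26!×7!) = 4272048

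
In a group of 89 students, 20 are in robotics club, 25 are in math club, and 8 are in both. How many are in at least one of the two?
|A∪B| = |A| + |B| - |A∩B| = 20 + 25 - 8 = 37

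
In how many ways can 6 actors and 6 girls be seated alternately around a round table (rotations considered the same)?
Fix one of the actors: (6-1)! ways for the remaining actors, × 6! ways for the girls = 120 × 720 = 86400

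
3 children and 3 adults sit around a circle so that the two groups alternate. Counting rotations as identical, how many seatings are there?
Fix one of the children: (3-1)! ways for the remaining children, × 3! ways for the adults = 2 × 6 = 12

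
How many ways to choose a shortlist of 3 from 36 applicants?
C(36,3) = 36!/(3!×33!) = 7140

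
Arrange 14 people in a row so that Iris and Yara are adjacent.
Treat as block: (14-1)! × 2! = 6227020800 × 2 = 12454041600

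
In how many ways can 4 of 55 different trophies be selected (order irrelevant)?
C(55,4) = 55!/(4!×51!) = 341055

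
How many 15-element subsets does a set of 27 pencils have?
C(27,15) = 27!/(15!×12!) = 17383860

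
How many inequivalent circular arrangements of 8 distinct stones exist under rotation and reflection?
(8-1)!/2 = 5040/2 = 2520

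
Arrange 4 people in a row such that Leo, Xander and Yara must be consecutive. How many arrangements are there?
Treat the 3 as one block: (4-3+1)! × 3! = 2 × 6 = 12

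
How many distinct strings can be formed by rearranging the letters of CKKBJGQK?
8! / (1! × 1! × 3! × 1! × 1! × 1!) = 6720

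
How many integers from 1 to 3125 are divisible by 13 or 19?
⌊3125/13⌋ + ⌊3125/19⌋ - ⌊3125/247⌋ = 240 + 164 - 12 = 392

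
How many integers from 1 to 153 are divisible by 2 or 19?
⌊153/2⌋ + ⌊153/19⌋ - ⌊153/38⌋ = 76 + 8 - 4 = 80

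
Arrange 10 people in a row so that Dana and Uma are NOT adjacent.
Total - adjacent = 10! - (10-1)!×2 = 3628800 - 725760 = 2903040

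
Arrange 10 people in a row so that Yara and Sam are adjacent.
Treat as block: (10-1)! × 2! = 362880 × 2 = 725760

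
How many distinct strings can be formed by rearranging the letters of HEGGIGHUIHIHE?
13! / (3! × 4! × 3! × 1! × 2!) = 3603600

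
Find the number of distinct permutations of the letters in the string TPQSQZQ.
7! / (1! × 1! × 1! × 1! × 3!) = 840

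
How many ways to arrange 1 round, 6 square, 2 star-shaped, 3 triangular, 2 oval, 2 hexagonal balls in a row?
16! / (1! × 6! × 2! × 3! × 2! × 2!) = 605404800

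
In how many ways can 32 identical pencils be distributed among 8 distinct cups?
C(32+8-1, 8-1) = C(39, 7) = 15380937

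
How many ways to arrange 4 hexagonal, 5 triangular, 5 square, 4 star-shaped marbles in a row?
18! / (4! × 5! × 5! × 4!) = 771891120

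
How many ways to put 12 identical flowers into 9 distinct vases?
C(12+9-1, 9-1) = C(20, 8) = 125970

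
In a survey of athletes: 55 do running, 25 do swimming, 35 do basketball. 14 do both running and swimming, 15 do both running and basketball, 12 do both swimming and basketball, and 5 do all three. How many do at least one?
|A∪B∪C| = 55+25+35-14-15-12+5 = 79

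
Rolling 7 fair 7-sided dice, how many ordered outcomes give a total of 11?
Coefficient of x^11 in (x + x² + ... + x^7)^7. By inclusion-exclusion on dice exceeding 7: Σ_j (-1)^j C(7,j)·C(11-1-7j, 6) = C(7,0)·C(10,6) = 1·210 = 210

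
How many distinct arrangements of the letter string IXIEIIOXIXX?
11! / (4! × 5! × 1! × 1!) = 13860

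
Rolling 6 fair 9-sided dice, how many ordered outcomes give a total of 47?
Coefficient of x^47 in (x + x² + ... + x^9)^6. By inclusion-exclusion on dice exceeding 9: Σ_j (-1)^j C(6,j)·C(47-1-9j, 5) = C(6,0)·C(46,5) - C(6,1)·C(37,5) + C(6,2)·C(28,5) - C(6,3)·C(19,5) + C(6,4)·C(10,5) = 1·1370754 - 6·435897 + 15·98280 - 20·11628 + 15·252 = 792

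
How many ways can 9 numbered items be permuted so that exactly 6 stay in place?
Choose the 6 fixed points C(9,6) = 84, derange the rest: !3 = Σ_{j=0}^{3} (-1)^j·3!/j! = 6 - 6 + 3 - 1 = 2. Product = 84 × 2 = 168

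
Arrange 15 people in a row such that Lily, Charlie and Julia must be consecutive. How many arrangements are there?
Treat the 3 as one block: (15-3+1)! × 3! = 6227020800 × 6 = 37362124800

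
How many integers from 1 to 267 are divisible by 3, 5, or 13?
⌊267/3⌋+⌊267/5⌋+⌊267/13⌋ - ⌊267/15⌋-⌊267/39⌋-⌊267/65⌋ + ⌊267/195⌋ = 89+53+20 - 17-6-4 + 1 = 136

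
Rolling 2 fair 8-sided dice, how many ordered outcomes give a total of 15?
Coefficient of x^15 in (x + x² + ... + x^8)^2. By inclusion-exclusion on dice exceeding 8: Σ_j (-1)^j C(2,j)·C(15-1-8j, 1) = C(2,0)·C(14,1) - C(2,1)·C(6,1) = 1·14 - 2·6 = 2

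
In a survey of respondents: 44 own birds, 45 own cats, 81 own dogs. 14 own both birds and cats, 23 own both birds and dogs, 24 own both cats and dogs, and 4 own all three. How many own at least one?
|A∪B∪C| = 44+45+81-14-23-24+4 = 113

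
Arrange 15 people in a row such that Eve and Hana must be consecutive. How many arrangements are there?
Treat the 2 as one block: (15-2+1)! × 2! = 87178291200 × 2 = 174356582400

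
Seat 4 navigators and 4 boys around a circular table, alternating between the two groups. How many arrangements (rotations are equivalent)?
Fix one of the navigators: (4-1)! ways for the remaining navigators, × 4! ways for the boys = 6 × 24 = 144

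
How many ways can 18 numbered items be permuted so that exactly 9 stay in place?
Choose the 9 fixed points C(18,9) = 48620, derange the rest: !9 = Σ_{j=0}^{9} (-1)^j·9!/j! = 362880 - 362880 + 181440 - 60480 + 15120 - 3024 + 504 - 72 + 9 - 1 = 133496. Product = 48620 × 133496 = 6490575520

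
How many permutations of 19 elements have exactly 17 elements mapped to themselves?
Choose the 17 fixed points C(19,17) = 171, derange the rest: !2 = Σ_{j=0}^{2} (-1)^j·2!/j! = 2 - 2 + 1 = 1. Product = 171 × 1 = 171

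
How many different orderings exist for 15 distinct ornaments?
15! = 1307674368000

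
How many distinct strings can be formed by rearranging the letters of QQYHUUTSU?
9! / (3! × 1! × 2! × 1! × 1! × 1!) = 30240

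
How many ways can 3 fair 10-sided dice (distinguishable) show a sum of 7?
Coefficient of x^7 in (x + x² + ... + x^10)^3. By inclusion-exclusion on dice exceeding 10: Σ_j (-1)^j C(3,j)·C(7-1-10j, 2) = C(3,0)·C(6,2) = 1·15 = 15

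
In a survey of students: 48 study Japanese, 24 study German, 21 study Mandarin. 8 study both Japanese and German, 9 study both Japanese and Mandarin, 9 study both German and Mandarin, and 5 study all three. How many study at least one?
|A∪B∪C| = 48+24+21-8-9-9+5 = 72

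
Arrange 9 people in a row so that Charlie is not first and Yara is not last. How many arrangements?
By inclusion-exclusion: 9! - 2×(9-1)! + (9-2)! = 362880 - 80640 + 5040 = 287280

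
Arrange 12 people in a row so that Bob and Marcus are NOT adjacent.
Total - adjacent = 12! - (12-1)!×2 = 479001600 - 79833600 = 399168000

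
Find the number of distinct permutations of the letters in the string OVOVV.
5! / (3! × 2!) = 10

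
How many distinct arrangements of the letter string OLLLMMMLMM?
10! / (4! × 5! × 1!) = 1260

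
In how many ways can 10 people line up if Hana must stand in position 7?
Fix one position: (10-1)! = 362880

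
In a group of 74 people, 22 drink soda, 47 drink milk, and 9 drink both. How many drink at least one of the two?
|A∪B| = |A| + |B| - |A∩B| = 22 + 47 - 9 = 60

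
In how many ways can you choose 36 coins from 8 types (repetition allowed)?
C(36+8-1, 8-1) = C(43, 7) = 32224114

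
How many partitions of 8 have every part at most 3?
Let r_j(i) = number of partitions of i into parts ≤ j, for i = 0..8. r_1(i) = 1 for all i; r_j(i) = r_{j-1}(i) + r_j(i-j). Rows j = 2..3: ≤2: 1 1 2 2 3 3 4 4 5; ≤3: 1 1 2 3 4 5 7 8 10. r_3(8) = 10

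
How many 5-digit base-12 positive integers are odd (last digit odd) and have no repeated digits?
Last∈{1,3,5,7,9,11}. Last=0: 0. Last nonzero: 6×10×P(10,3) = 43200. Total = 43200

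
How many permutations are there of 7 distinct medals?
7! = 5040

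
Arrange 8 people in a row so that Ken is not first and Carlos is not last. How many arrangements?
By inclusion-exclusion: 8! - 2×(8-1)! + (8-2)! = 40320 - 10080 + 720 = 30960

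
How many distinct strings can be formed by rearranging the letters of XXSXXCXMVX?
10! / (1! × 1! × 6! × 1! × 1!) = 5040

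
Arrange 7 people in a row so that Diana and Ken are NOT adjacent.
Total - adjacent = 7! - (7-1)!×2 = 5040 - 1440 = 3600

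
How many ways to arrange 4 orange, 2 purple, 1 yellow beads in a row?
7! / (4! × 2! × 1!) = 105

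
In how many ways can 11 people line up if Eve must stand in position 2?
Fix one position: (11-1)! = 3628800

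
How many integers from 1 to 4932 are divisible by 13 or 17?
⌊4932/13⌋ + ⌊4932/17⌋ - ⌊4932/221⌋ = 379 + 290 - 22 = 647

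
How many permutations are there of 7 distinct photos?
7! = 5040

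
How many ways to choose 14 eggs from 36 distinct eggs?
C(36,14) = 36!/(14!×22!) = 3796297200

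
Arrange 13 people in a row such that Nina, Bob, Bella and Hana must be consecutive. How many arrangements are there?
Treat the 4 as one block: (13-4+1)! × 4! = 3628800 × 24 = 87091200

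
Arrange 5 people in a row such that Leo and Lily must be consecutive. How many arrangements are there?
Treat the 2 as one block: (5-2+1)! × 2! = 24 × 2 = 48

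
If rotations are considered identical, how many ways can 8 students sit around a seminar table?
Circular: fix one position, arrange the rest. (8-1)! = 5040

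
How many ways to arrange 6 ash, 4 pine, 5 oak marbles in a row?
15! / (6! × 4! × 5!) = 630630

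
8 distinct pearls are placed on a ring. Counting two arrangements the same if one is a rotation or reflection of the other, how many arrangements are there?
(8-1)!/2 = 5040/2 = 2520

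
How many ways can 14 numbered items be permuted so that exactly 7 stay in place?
Choose the 7 fixed points C(14,7) = 3432, derange the rest: !7 = Σ_{j=0}^{7} (-1)^j·7!/j! = 5040 - 5040 + 2520 - 840 + 210 - 42 + 7 - 1 = 1854. Product = 3432 × 1854 = 6362928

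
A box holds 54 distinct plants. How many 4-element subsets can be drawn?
C(54,4) = 54!/(4!×50!) = 316251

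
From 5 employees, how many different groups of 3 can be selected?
C(5,3) = 5!/(3!×2!) = 10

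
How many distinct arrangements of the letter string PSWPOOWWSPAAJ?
13! / (1! × 2! × 2! × 3! × 2! × 3!) = 21621600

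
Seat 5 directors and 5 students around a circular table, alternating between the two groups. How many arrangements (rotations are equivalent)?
Fix one of the directors: (5-1)! ways for the remaining directors, × 5! ways for the students = 24 × 120 = 2880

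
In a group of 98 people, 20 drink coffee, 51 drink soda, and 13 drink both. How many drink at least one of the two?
|A∪B| = |A| + |B| - |A∩B| = 20 + 51 - 13 = 58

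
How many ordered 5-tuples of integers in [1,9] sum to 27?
Coefficient of x^27 in (x + x² + ... + x^9)^5. By inclusion-exclusion on dice exceeding 9: Σ_j (-1)^j C(5,j)·C(27-1-9j, 4) = C(5,0)·C(26,4) - C(5,1)·C(17,4) + C(5,2)·C(8,4) = 1·14950 - 5·2380 + 10·70 = 3750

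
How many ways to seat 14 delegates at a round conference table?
Circular: fix one position, arrange the rest. (14-1)! = 6227020800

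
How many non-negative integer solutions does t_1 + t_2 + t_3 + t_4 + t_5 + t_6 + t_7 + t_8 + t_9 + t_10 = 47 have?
C(47+10-1, 10-1) = C(56, 9) = 7575968400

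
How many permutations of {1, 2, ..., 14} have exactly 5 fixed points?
Choose the 5 fixed points C(14,5) = 2002, derange the rest: !9 = Σ_{j=0}^{9} (-1)^j·9!/j! = 362880 - 362880 + 181440 - 60480 + 15120 - 3024 + 504 - 72 + 9 - 1 = 133496. Product = 2002 × 133496 = 267258992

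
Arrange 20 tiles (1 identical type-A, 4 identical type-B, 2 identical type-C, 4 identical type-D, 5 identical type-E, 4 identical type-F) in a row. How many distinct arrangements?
20! / (1! × 4! × 2! × 4! × 5! × 4!) = 733296564000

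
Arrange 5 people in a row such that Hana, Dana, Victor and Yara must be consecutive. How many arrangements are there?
Treat the 4 as one block: (5-4+1)! × 4! = 2 × 24 = 48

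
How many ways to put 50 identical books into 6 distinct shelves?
C(50+6-1, 6-1) = C(55, 5) = 3478761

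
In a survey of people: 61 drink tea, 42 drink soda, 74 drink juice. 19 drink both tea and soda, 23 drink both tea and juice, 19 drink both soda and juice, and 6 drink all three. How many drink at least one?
|A∪B∪C| = 61+42+74-19-23-19+6 = 122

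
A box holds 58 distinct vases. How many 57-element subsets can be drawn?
C(58,57) = 58!/(57!×1!) = 58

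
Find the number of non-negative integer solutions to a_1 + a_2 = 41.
C(41+2-1, 2-1) = C(42, 1) = 42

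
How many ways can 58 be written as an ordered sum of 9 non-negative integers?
C(58+9-1, 9-1) = C(66, 8) = 5743572120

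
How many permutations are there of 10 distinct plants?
10! = 3628800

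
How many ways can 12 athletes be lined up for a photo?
12! = 479001600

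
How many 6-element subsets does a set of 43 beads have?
C(43,6) = 43!/(6!×37!) = 6096454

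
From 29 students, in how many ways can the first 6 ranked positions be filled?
P(29,6) = 29!/(29-6)! = 342014400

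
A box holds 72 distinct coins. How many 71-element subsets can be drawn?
C(72,71) = 72!/(71!×1!) = 72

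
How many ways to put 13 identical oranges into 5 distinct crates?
C(13+5-1, 5-1) = C(17, 4) = 2380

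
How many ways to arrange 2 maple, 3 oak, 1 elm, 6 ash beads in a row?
12! / (2! × 3! × 1! × 6!) = 55440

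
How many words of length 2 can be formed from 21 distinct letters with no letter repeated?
P(21,2) = 21!/(21-2)! = 420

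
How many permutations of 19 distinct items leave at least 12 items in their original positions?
Exactly j fixed points: C(19,j)·!(19-j); sum over j ≥ 12 (derangement numbers via !m = (m-1)·(!(m-1) + !(m-2)): !0..!7 = 1, 0, 1, 2, 9, 44, 265, 1854). Σ_{j=12}^{19} C(19,j)·!(19-j) = C(19,12)·!7 + C(19,13)·!6 + C(19,14)·!5 + C(19,15)·!4 + C(19,16)·!3 + C(19,17)·!2 + C(19,18)·!1 + C(19,19)·!0 = 50388·1854 + 27132·265 + 11628·44 + 3876·9 + 969·2 + 171·1 + 19·0 + 1·1 = 101157958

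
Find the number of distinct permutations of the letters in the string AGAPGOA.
7! / (2! × 3! × 1! × 1!) = 420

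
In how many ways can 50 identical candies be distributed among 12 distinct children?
C(50+12-1, 12-1) = C(61, 11) = 418094152866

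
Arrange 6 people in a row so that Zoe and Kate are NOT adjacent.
Total - adjacent = 6! - (6-1)!×2 = 720 - 240 = 480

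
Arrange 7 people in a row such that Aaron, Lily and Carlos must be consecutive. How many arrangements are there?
Treat the 3 as one block: (7-3+1)! × 3! = 120 × 6 = 720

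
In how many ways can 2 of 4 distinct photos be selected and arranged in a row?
P(4,2) = 4!/(4-2)! = 12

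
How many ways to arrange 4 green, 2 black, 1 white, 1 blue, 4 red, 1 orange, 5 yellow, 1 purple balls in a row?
19! / (4! × 2! × 1! × 1! × 4! × 1! × 5! × 1!) = 879955876800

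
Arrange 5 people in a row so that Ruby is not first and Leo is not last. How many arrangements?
By inclusion-exclusion: 5! - 2×(5-1)! + (5-2)! = 120 - 48 + 6 = 78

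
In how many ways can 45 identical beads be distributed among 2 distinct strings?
C(45+2-1, 2-1) = C(46, 1) = 46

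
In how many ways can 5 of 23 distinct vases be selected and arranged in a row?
P(23,5) = 23!/(23-5)! = 4037880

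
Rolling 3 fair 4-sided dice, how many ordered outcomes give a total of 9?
Coefficient of x^9 in (x + x² + ... + x^4)^3. By inclusion-exclusion on dice exceeding 4: Σ_j (-1)^j C(3,j)·C(9-1-4j, 2) = C(3,0)·C(8,2) - C(3,1)·C(4,2) = 1·28 - 3·6 = 10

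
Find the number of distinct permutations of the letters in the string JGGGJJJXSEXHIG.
14! / (1! × 1! × 4! × 4! × 1! × 1! × 2!) = 75675600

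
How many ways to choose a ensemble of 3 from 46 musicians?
C(46,3) = 46!/(3!×43!) = 15180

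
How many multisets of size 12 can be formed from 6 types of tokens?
C(12+6-1, 6-1) = C(17, 5) = 6188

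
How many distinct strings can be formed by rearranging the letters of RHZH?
4! / (1! × 2! × 1!) = 12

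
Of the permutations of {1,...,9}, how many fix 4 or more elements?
Exactly j fixed points: C(9,j)·!(9-j); sum over j ≥ 4 (derangement numbers via !m = (m-1)·(!(m-1) + !(m-2)): !0..!5 = 1, 0, 1, 2, 9, 44). Σ_{j=4}^{9} C(9,j)·!(9-j) = C(9,4)·!5 + C(9,5)·!4 + C(9,6)·!3 + C(9,7)·!2 + C(9,8)·!1 + C(9,9)·!0 = 126·44 + 126·9 + 84·2 + 36·1 + 9·0 + 1·1 = 6883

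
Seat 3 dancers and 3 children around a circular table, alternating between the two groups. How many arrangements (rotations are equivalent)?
Fix one of the dancers: (3-1)! ways for the remaining dancers, × 3! ways for the children = 2 × 6 = 12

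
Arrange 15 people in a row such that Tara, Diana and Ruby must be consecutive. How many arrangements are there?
Treat the 3 as one block: (15-3+1)! × 3! = 6227020800 × 6 = 37362124800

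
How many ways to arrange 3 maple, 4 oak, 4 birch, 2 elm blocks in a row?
13! / (3! × 4! × 4! × 2!) = 900900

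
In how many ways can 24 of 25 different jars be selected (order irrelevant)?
C(25,24) = 25!/(24!×1!) = 25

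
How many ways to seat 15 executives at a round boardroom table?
Circular: fix one position, arrange the rest. (15-1)! = 87178291200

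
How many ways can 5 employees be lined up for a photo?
5! = 120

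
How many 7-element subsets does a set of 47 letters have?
C(47,7) = 47!/(7!×40!) = 62891499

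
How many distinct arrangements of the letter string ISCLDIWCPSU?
11! / (1! × 1! × 2! × 2! × 2! × 1! × 1! × 1!) = 4989600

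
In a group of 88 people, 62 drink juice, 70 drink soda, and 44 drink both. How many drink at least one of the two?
|A∪B| = |A| + |B| - |A∩B| = 62 + 70 - 44 = 88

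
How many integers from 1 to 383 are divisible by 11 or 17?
⌊383/11⌋ + ⌊383/17⌋ - ⌊383/187⌋ = 34 + 22 - 2 = 54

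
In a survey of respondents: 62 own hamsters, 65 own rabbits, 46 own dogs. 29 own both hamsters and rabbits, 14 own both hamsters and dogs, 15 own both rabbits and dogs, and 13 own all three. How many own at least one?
|A∪B∪C| = 62+65+46-29-14-15+13 = 128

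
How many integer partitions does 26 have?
Pentagonal recurrence p(n) = p(n-1) + p(n-2) - p(n-5) - p(n-7) + p(n-12) + p(n-15) - ... gives p(0..25) = 1, 1, 2, 3, 5, 7, 11, 15, 22, 30, 42, 56, 77, 101, 135, 176, 231, 297, 385, 490, 627, 792, 1002, 1255, 1575, 1958. p(26) = p(25) + p(24) - p(21) - p(19) + p(14) + p(11) - p(4) - p(0) = 1958 + 1575 - 792 - 490 + 135 + 56 - 5 - 1 = 2436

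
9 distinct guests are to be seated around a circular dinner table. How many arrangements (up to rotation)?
Circular: fix one position, arrange the rest. (9-1)! = 40320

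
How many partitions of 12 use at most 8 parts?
By conjugation, equals partitions of 12 into parts ≤ 8. Let r_j(i) = number of partitions of i into parts ≤ j, for i = 0..12. r_1(i) = 1 for all i; r_j(i) = r_{j-1}(i) + r_j(i-j). Rows j = 2..8: ≤2: 1 1 2 2 3 3 4 4 5 5 6 6 7; ≤3: 1 1 2 3 4 5 7 8 10 12 14 16 19; ≤4: 1 1 2 3 5 6 9 11 15 18 23 27 34; ≤5: 1 1 2 3 5 7 10 13 18 23 30 37 47; ≤6: 1 1 2 3 5 7 11 14 20 26 35 44 58; ≤7: 1 1 2 3 5 7 11 15 21 28 38 49 65; ≤8: 1 1 2 3 5 7 11 15 22 29 40 52 70. r_8(12) = 70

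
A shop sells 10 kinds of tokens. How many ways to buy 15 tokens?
C(15+10-1, 10-1) = C(24, 9) = 1307504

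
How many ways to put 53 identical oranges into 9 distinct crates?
C(53+9-1, 9-1) = C(61, 8) = 2944827765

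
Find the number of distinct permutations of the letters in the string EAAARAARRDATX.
13! / (3! × 6! × 1! × 1! × 1! × 1!) = 1441440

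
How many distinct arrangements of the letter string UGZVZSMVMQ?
10! / (1! × 1! × 2! × 1! × 2! × 2! × 1!) = 453600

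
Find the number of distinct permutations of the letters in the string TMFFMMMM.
8! / (1! × 5! × 2!) = 168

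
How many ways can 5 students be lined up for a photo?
5! = 120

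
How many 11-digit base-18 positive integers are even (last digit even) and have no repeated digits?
Last∈{0,2,4,6,8,10,12,14,16}. Last=0: 70572902400. Last nonzero: 8×16×P(16,9) = 531372441600. Total = 601945344000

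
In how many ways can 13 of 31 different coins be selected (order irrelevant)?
C(31,13) = 31!/(13!×18!) = 206253075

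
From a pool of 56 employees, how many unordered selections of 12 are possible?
C(56,12) = 56!/(12!×44!) = 558383307300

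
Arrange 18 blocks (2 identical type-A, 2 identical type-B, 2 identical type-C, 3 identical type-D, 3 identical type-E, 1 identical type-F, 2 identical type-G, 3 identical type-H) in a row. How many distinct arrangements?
18! / (2! × 2! × 2! × 3! × 3! × 1! × 2! × 3!) = 1852538688000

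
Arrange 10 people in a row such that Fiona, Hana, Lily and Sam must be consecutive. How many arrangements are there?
Treat the 4 as one block: (10-4+1)! × 4! = 5040 × 24 = 120960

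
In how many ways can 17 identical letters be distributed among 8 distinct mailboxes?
C(17+8-1, 8-1) = C(24, 7) = 346104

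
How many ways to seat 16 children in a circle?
Circular: fix one position, arrange the rest. (16-1)! = 1307674368000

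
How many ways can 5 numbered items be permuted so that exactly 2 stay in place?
Choose the 2 fixed points C(5,2) = 10, derange the rest: !3 = Σ_{j=0}^{3} (-1)^j·3!/j! = 6 - 6 + 3 - 1 = 2. Product = 10 × 2 = 20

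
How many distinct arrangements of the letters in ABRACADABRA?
11! / (5! × 2! × 2! × 1! × 1!) = 83160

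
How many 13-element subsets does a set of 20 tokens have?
C(20,13) = 20!/(13!×7!) = 77520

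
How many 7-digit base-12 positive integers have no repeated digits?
First digit: 11 choices (nonzero). Then descending: 11 × 11 × 10 × 9 × 8 × 7 × 6 = 3659040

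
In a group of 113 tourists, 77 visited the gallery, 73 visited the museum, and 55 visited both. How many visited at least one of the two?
|A∪B| = |A| + |B| - |A∩B| = 77 + 73 - 55 = 95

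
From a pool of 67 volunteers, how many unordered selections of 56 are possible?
C(67,56) = 67!/(56!×11!) = 1285063345176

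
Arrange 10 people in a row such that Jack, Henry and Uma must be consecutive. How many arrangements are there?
Treat the 3 as one block: (10-3+1)! × 3! = 40320 × 6 = 241920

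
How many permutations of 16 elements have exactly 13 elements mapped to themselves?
Choose the 13 fixed points C(16,13) = 560, derange the rest: !3 = Σ_{j=0}^{3} (-1)^j·3!/j! = 6 - 6 + 3 - 1 = 2. Product = 560 × 2 = 1120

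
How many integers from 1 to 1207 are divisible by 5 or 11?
⌊1207/5⌋ + ⌊1207/11⌋ - ⌊1207/55⌋ = 241 + 109 - 21 = 329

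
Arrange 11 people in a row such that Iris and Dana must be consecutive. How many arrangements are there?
Treat the 2 as one block: (11-2+1)! × 2! = 3628800 × 2 = 7257600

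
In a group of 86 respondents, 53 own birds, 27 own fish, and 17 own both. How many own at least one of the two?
|A∪B| = |A| + |B| - |A∩B| = 53 + 27 - 17 = 63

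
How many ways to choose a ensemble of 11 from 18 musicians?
C(18,11) = 18!/(11!×7!) = 31824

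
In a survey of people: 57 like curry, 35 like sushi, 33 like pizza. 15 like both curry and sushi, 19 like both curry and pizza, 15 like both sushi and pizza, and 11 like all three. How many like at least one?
|A∪B∪C| = 57+35+33-15-19-15+11 = 87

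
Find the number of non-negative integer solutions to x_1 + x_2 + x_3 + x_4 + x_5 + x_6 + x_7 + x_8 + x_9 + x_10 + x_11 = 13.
C(13+11-1, 11-1) = C(23, 10) = 1144066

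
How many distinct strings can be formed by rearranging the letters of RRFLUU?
6! / (1! × 1! × 2! × 2!) = 180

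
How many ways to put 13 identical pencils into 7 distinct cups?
C(13+7-1, 7-1) = C(19, 6) = 27132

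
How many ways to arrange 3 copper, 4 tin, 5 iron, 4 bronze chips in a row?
16! / (3! × 4! × 5! × 4!) = 50450400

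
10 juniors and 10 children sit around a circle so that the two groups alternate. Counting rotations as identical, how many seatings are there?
Fix one of the juniors: (10-1)! ways for the remaining juniors, × 10! ways for the children = 362880 × 3628800 = 1316818944000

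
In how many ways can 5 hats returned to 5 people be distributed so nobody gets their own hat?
!5 = Σ_{j=0}^{5} (-1)^j·5!/j! = 120 - 120 + 60 - 20 + 5 - 1 = 44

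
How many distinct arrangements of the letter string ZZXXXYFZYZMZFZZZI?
17! / (1! × 2! × 2! × 8! × 1! × 3!) = 367567200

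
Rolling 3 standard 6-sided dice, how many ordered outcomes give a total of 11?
Coefficient of x^11 in (x + x² + ... + x^6)^3. By inclusion-exclusion on dice exceeding 6: Σ_j (-1)^j C(3,j)·C(11-1-6j, 2) = C(3,0)·C(10,2) - C(3,1)·C(4,2) = 1·45 - 3·6 = 27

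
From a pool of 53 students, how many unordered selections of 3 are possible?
C(53,3) = 53!/(3!×50!) = 23426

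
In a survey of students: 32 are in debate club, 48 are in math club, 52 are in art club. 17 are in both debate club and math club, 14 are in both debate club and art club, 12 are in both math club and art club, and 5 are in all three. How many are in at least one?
|A∪B∪C| = 32+48+52-17-14-12+5 = 94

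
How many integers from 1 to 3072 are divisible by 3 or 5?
⌊3072/3⌋ + ⌊3072/5⌋ - ⌊3072/15⌋ = 1024 + 614 - 204 = 1434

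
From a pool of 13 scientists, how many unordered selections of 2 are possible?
C(13,2) = 13!/(2!×11!) = 78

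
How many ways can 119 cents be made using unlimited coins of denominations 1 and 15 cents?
Coefficient of x^119 in 1/(1-x^1) · 1/(1-x^15). Use j coins of 15 for j = 0..⌊119/15⌋ = 7, the rest in 1s: 7 + 1 = 8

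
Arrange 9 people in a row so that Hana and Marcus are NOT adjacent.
Total - adjacent = 9! - (9-1)!×2 = 362880 - 80640 = 282240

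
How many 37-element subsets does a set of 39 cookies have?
C(39,37) = 39!/(37!×2!) = 741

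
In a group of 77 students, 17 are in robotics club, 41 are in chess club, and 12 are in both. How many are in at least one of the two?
|A∪B| = |A| + |B| - |A∩B| = 17 + 41 - 12 = 46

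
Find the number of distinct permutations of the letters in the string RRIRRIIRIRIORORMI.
17! / (2! × 1! × 8! × 6!) = 6126120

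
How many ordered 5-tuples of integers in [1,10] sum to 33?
Coefficient of x^33 in (x + x² + ... + x^10)^5. By inclusion-exclusion on dice exceeding 10: Σ_j (-1)^j C(5,j)·C(33-1-10j, 4) = C(5,0)·C(32,4) - C(5,1)·C(22,4) + C(5,2)·C(12,4) = 1·35960 - 5·7315 + 10·495 = 4335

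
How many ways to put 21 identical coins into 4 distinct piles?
C(21+4-1, 4-1) = C(24, 3) = 2024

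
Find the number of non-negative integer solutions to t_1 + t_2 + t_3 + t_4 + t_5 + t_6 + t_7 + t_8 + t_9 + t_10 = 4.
C(4+10-1, 10-1) = C(13, 9) = 715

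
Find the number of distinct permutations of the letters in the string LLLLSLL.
7! / (1! × 6!) = 7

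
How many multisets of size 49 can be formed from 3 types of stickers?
C(49+3-1, 3-1) = C(51, 2) = 1275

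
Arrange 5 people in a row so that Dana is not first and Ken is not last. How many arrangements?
By inclusion-exclusion: 5! - 2×(5-1)! + (5-2)! = 120 - 48 + 6 = 78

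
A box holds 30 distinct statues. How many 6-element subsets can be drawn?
C(30,6) = 30!/(6!×24!) = 593775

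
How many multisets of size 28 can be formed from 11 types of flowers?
C(28+11-1, 11-1) = C(38, 10) = 472733756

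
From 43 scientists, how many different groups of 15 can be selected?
C(43,15) = 43!/(15!×28!) = 151532656696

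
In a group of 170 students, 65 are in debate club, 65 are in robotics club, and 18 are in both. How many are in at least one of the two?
|A∪B| = |A| + |B| - |A∩B| = 65 + 65 - 18 = 112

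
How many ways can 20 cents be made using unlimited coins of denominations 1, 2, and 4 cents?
Coefficient of x^20 in 1/(1-x^1) · 1/(1-x^2) · 1/(1-x^4). Case on j = number of 4-cent coins (j = 0..5); remainder r = 20 - 4j is made from {1,2} in ⌊r/2⌋+1 ways. r = 20, 16, 12, 8, 4, 0 → 11 + 9 + 7 + 5 + 3 + 1 = 36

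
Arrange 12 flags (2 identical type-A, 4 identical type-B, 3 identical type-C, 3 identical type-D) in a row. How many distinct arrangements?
12! / (2! × 4! × 3! × 3!) = 277200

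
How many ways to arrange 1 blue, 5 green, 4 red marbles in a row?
10! / (1! × 5! × 4!) = 1260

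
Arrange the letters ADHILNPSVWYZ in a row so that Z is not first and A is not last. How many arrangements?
By inclusion-exclusion: 12! - 2×(12-1)! + (12-2)! = 479001600 - 79833600 + 3628800 = 402796800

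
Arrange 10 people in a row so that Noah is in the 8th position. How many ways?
Fix one position: (10-1)! = 362880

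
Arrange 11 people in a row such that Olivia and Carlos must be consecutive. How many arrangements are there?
Treat the 2 as one block: (11-2+1)! × 2! = 3628800 × 2 = 7257600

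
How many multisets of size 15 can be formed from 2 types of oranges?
C(15+2-1, 2-1) = C(16, 1) = 16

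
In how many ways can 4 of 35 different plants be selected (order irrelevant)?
C(35,4) = 35!/(4!×31!) = 52360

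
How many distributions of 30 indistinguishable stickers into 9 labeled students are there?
C(30+9-1, 9-1) = C(38, 8) = 48903492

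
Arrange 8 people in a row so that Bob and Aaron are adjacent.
Treat as block: (8-1)! × 2! = 5040 × 2 = 10080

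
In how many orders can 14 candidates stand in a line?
14! = 87178291200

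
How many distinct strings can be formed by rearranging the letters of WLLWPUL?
7! / (1! × 3! × 1! × 2!) = 420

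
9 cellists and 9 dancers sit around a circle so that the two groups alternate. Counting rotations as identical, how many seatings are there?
Fix one of the cellists: (9-1)! ways for the remaining cellists, × 9! ways for the dancers = 40320 × 362880 = 14631321600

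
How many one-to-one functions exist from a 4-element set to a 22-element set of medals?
P(22,4) = 22!/(22-4)! = 175560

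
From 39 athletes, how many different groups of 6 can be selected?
C(39,6) = 39!/(6!×33!) = 3262623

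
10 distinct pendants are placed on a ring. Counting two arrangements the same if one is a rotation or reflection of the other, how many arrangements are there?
(10-1)!/2 = 362880/2 = 181440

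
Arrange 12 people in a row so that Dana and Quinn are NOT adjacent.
Total - adjacent = 12! - (12-1)!×2 = 479001600 - 79833600 = 399168000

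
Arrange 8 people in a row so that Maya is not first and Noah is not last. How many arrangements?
By inclusion-exclusion: 8! - 2×(8-1)! + (8-2)! = 40320 - 10080 + 720 = 30960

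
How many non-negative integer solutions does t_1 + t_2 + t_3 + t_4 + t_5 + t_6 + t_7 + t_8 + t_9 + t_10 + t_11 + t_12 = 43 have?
C(43+12-1, 12-1) = C(54, 11) = 95722852680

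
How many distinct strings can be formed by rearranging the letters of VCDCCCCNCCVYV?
13! / (1! × 1! × 1! × 7! × 3!) = 205920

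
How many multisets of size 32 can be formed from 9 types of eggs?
C(32+9-1, 9-1) = C(40, 8) = 76904685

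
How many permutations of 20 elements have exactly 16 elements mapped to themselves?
Choose the 16 fixed points C(20,16) = 4845, derange the rest: !4 = Σ_{j=0}^{4} (-1)^j·4!/j! = 24 - 24 + 12 - 4 + 1 = 9. Product = 4845 × 9 = 43605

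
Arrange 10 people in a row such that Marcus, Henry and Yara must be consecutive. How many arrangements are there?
Treat the 3 as one block: (10-3+1)! × 3! = 40320 × 6 = 241920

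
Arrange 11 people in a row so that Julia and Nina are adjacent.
Treat as block: (11-1)! × 2! = 3628800 × 2 = 7257600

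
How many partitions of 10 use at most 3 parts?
By conjugation, equals partitions of 10 into parts ≤ 3. Let r_j(i) = number of partitions of i into parts ≤ j, for i = 0..10. r_1(i) = 1 for all i; r_j(i) = r_{j-1}(i) + r_j(i-j). Rows j = 2..3: ≤2: 1 1 2 2 3 3 4 4 5 5 6; ≤3: 1 1 2 3 4 5 7 8 10 12 14. r_3(10) = 14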